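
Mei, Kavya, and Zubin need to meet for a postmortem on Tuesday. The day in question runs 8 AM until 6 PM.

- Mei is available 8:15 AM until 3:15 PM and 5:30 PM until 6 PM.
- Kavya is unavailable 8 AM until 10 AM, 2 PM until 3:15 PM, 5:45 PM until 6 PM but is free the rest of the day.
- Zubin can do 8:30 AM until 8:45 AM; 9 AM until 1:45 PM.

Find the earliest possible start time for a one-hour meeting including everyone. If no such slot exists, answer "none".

Mei free: 08:15-15:15, 17:30-18:00.
Kavya free: 10:00-14:00, 15:15-17:45 (invert busy blocks within the working day).
Zubin free: 08:30-08:45, 09:00-13:45.
Mei ∩ Kavya: 10:00-14:00, 17:30-17:45.
Mei ∩ Kavya ∩ Zubin: 10:00-13:45.
Those are the intersection windows.
The first common window of at least 60 minutes is 10:00-13:45, so the earliest start is 10:00.

10:00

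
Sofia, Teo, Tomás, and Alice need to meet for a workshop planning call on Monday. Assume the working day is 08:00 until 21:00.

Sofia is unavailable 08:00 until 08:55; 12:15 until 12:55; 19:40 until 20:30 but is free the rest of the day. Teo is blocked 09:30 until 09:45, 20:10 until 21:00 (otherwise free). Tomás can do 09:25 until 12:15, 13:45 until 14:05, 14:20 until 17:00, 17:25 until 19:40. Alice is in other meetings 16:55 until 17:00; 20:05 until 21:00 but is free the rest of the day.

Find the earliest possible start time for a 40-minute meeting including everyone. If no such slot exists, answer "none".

Sofia free: 08:55-12:15, 12:55-19:40, 20:30-21:00 (invert busy blocks within the working day).
Teo free: 08:00-09:30, 09:45-20:10 (invert busy blocks within the working day).
Tomás free: 09:25-12:15, 13:45-14:05, 14:20-17:00, 17:25-19:40.
Alice free: 08:00-16:55, 17:00-20:05 (invert busy blocks within the working day).
Sofia ∩ Teo: 08:55-09:30, 09:45-12:15, 12:55-19:40.
Sofia ∩ Teo ∩ Tomás: 09:25-09:30, 09:45-12:15, 13:45-14:05, 14:20-17:00, 17:25-19:40.
Sofia ∩ Teo ∩ Tomás ∩ Alice: 09:25-09:30, 09:45-12:15, 13:45-14:05, 14:20-16:55, 17:25-19:40.
So the common availability across everyone is 09:25-09:30, 09:45-12:15, 13:45-14:05, 14:20-16:55, 17:25-19:40.
The first common window of at least 40 minutes is 09:45-12:15, so the earliest start is 09:45.

09:45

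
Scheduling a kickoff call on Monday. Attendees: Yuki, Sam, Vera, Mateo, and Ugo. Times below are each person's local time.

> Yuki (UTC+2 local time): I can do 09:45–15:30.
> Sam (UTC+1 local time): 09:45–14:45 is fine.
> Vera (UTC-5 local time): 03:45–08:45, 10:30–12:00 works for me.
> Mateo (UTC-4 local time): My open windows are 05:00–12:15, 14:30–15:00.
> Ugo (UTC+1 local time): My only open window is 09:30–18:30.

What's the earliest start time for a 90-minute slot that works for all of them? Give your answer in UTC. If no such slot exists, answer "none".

09:00

Yuki in UTC: 07:45-13:30 (subtract 2h to convert from UTC+2).
Sam in UTC: 08:45-13:45 (subtract 1h to convert from UTC+1).
Vera in UTC: 08:45-13:45, 15:30-17:00 (add 5h to convert from UTC-5).
Mateo in UTC: 09:00-16:15, 18:30-19:00 (add 4h to convert from UTC-4).
Ugo in UTC: 08:30-17:30 (subtract 1h to convert from UTC+1).
Yuki ∩ Sam: 08:45-13:30.
Yuki ∩ Sam ∩ Vera: 08:45-13:30.
Yuki ∩ Sam ∩ Vera ∩ Mateo: 09:00-13:30.
Yuki ∩ Sam ∩ Vera ∩ Mateo ∩ Ugo: 09:00-13:30.
The first common window of at least 90 minutes is 09:00-13:30, so the earliest start is 09:00.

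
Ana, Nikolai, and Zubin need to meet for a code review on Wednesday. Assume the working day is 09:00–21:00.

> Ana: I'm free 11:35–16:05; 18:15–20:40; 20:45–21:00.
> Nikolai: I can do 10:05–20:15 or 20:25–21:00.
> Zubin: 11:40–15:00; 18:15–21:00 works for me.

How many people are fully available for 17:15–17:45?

1

Nikolai can make the full 17:15-17:45 slot — that's 1.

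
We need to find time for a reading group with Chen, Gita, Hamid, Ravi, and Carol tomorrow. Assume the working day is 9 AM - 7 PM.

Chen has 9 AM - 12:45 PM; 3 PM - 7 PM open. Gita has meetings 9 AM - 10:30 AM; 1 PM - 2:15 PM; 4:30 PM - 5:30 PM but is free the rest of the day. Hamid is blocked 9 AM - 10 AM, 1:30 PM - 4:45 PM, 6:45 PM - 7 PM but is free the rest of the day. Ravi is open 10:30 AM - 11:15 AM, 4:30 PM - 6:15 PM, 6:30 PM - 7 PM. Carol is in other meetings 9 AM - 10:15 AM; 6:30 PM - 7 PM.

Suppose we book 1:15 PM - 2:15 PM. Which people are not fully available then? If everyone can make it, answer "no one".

Chen free: 09:00-12:45, 15:00-19:00.
Gita free: 10:30-13:00, 14:15-16:30, 17:30-19:00 (invert busy blocks within the working day).
Hamid free: 10:00-13:30, 16:45-18:45 (invert busy blocks within the working day).
Ravi free: 10:30-11:15, 16:30-18:15, 18:30-19:00.
Carol free: 10:15-18:30 (invert busy blocks within the working day).
Chen: not fully free for 13:15-14:15. Gita: not fully free for 13:15-14:15. Hamid: not fully free for 13:15-14:15. Ravi: not fully free for 13:15-14:15. Carol: free for 13:15-14:15.

Chen, Gita, Hamid, Ravi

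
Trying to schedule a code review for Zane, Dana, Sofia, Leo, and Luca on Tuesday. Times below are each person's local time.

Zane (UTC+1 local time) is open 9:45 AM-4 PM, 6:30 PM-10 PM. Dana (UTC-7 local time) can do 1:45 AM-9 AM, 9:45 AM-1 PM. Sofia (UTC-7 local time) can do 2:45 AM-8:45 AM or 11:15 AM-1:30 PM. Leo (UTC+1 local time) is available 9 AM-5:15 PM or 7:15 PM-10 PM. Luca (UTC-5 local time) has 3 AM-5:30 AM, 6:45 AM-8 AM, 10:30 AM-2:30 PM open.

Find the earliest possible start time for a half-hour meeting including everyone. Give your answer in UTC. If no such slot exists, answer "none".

Zane in UTC: 08:45-15:00, 17:30-21:00 (subtract 1h to convert from UTC+1).
Dana in UTC: 08:45-16:00, 16:45-20:00 (add 7h to convert from UTC-7).
Sofia in UTC: 09:45-15:45, 18:15-20:30 (add 7h to convert from UTC-7).
Leo in UTC: 08:00-16:15, 18:15-21:00 (subtract 1h to convert from UTC+1).
Luca in UTC: 08:00-10:30, 11:45-13:00, 15:30-19:30 (add 5h to convert from UTC-5).
Zane ∩ Dana: 08:45-15:00, 17:30-20:00.
Zane ∩ Dana ∩ Sofia: 09:45-15:00, 18:15-20:00.
Zane ∩ Dana ∩ Sofia ∩ Leo: 09:45-15:00, 18:15-20:00.
Zane ∩ Dana ∩ Sofia ∩ Leo ∩ Luca: 09:45-10:30, 11:45-13:00, 18:15-19:30.
So the common availability across everyone is 09:45-10:30, 11:45-13:00, 18:15-19:30.
The first common window of at least 30 minutes is 09:45-10:30, so the earliest start is 09:45.

09:45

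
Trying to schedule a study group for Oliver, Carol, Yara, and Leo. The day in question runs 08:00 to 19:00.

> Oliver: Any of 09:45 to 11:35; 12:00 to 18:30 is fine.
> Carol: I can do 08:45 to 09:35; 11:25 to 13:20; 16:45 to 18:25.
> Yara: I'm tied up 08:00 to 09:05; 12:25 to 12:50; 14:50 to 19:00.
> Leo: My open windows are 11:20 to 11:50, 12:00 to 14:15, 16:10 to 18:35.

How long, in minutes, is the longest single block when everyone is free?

Oliver free: 09:45-11:35, 12:00-18:30.
Carol free: 08:45-09:35, 11:25-13:20, 16:45-18:25.
Yara free: 09:05-12:25, 12:50-14:50 (invert busy blocks within the working day).
Leo free: 11:20-11:50, 12:00-14:15, 16:10-18:35.
Oliver ∩ Carol: 11:25-11:35, 12:00-13:20, 16:45-18:25.
Oliver ∩ Carol ∩ Yara: 11:25-11:35, 12:00-12:25, 12:50-13:20.
Oliver ∩ Carol ∩ Yara ∩ Leo: 11:25-11:35, 12:00-12:25, 12:50-13:20.
The longest is 12:50-13:20 at 30 minutes.

30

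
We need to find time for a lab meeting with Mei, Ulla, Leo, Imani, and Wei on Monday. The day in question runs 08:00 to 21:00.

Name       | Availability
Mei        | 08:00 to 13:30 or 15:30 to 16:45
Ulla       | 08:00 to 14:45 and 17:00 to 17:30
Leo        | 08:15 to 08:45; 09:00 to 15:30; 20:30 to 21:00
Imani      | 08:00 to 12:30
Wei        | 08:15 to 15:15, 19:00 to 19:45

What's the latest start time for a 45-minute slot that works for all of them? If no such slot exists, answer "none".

11:45

Mei ∩ Ulla: 08:00-13:30.
Mei ∩ Ulla ∩ Leo: 08:15-08:45, 09:00-13:30.
Mei ∩ Ulla ∩ Leo ∩ Imani: 08:15-08:45, 09:00-12:30.
Mei ∩ Ulla ∩ Leo ∩ Imani ∩ Wei: 08:15-08:45, 09:00-12:30.
The last common window of at least 45 minutes is 09:00-12:30; a 45-minute meeting can start as late as 11:45 and still end by 12:30.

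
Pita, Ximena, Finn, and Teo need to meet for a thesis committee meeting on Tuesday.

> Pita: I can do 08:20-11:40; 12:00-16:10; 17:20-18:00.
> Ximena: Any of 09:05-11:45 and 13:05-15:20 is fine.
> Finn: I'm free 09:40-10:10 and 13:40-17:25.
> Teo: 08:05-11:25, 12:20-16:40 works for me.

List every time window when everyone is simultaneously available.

Pita ∩ Ximena: 09:05-11:40, 13:05-15:20.
Pita ∩ Ximena ∩ Finn: 09:40-10:10, 13:40-15:20.
Pita ∩ Ximena ∩ Finn ∩ Teo: 09:40-10:10, 13:40-15:20.
So the common availability across everyone is 09:40-10:10, 13:40-15:20.

09:40-10:10, 13:40-15:20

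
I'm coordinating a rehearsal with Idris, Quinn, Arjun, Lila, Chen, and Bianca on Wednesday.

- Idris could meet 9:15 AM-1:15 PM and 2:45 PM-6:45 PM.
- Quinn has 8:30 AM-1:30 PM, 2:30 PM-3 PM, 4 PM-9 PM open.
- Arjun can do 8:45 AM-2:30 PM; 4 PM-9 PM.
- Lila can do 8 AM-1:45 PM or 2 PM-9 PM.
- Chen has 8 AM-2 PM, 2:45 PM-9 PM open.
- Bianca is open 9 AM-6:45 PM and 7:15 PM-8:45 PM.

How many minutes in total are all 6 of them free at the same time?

Idris ∩ Quinn: 09:15-13:15, 14:45-15:00, 16:00-18:45.
Idris ∩ Quinn ∩ Arjun: 09:15-13:15, 16:00-18:45.
Idris ∩ Quinn ∩ Arjun ∩ Lila: 09:15-13:15, 16:00-18:45.
Idris ∩ Quinn ∩ Arjun ∩ Lila ∩ Chen: 09:15-13:15, 16:00-18:45.
Idris ∩ Quinn ∩ Arjun ∩ Lila ∩ Chen ∩ Bianca: 09:15-13:15, 16:00-18:45.
Summing the common windows: 240 + 165 = 405 minutes.

405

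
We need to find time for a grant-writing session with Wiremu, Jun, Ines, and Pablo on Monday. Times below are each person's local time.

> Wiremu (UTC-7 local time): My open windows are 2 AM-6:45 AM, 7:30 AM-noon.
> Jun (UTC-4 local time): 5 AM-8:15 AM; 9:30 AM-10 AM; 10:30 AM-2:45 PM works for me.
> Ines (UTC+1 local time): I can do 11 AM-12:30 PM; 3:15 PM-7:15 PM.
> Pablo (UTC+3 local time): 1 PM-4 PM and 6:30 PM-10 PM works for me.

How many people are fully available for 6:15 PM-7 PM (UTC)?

2

Wiremu in UTC: 09:00-13:45, 14:30-19:00 (add 7h to convert from UTC-7).
Jun in UTC: 09:00-12:15, 13:30-14:00, 14:30-18:45 (add 4h to convert from UTC-4).
Ines in UTC: 10:00-11:30, 14:15-18:15 (subtract 1h to convert from UTC+1).
Pablo in UTC: 10:00-13:00, 15:30-19:00 (subtract 3h to convert from UTC+3).
Wiremu and Pablo can make the full 18:15-19:00 slot — that's 2.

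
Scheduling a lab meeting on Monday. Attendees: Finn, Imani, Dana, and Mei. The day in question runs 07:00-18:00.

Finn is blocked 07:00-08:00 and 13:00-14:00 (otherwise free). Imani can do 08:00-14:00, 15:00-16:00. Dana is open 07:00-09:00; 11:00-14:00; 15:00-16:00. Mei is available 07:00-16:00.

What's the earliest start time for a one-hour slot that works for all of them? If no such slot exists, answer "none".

Finn free: 08:00-13:00, 14:00-18:00 (invert busy blocks within the working day).
Imani free: 08:00-14:00, 15:00-16:00.
Dana free: 07:00-09:00, 11:00-14:00, 15:00-16:00.
Mei free: 07:00-16:00.
Finn ∩ Imani: 08:00-13:00, 15:00-16:00.
Finn ∩ Imani ∩ Dana: 08:00-09:00, 11:00-13:00, 15:00-16:00.
Finn ∩ Imani ∩ Dana ∩ Mei: 08:00-09:00, 11:00-13:00, 15:00-16:00.
So the common availability across everyone is 08:00-09:00, 11:00-13:00, 15:00-16:00.
The first common window of at least 60 minutes is 08:00-09:00, so the earliest start is 08:00.

08:00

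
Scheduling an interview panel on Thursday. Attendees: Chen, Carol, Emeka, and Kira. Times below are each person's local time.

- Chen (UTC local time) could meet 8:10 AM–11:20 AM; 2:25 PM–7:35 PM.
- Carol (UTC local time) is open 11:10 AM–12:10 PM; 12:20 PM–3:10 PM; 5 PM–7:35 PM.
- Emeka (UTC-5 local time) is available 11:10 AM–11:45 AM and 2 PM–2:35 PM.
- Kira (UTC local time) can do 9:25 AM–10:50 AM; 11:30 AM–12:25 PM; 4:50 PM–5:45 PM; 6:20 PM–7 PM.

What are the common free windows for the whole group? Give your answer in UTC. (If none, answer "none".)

none

Chen in UTC: 08:10-11:20, 14:25-19:35.
Carol in UTC: 11:10-12:10, 12:20-15:10, 17:00-19:35.
Emeka in UTC: 16:10-16:45, 19:00-19:35 (add 5h to convert from UTC-5).
Kira in UTC: 09:25-10:50, 11:30-12:25, 16:50-17:45, 18:20-19:00.
Chen ∩ Carol: 11:10-11:20, 14:25-15:10, 17:00-19:35.
Chen ∩ Carol ∩ Emeka: 19:00-19:35.
Chen ∩ Carol ∩ Emeka ∩ Kira: ∅.
There is no time when everyone is free.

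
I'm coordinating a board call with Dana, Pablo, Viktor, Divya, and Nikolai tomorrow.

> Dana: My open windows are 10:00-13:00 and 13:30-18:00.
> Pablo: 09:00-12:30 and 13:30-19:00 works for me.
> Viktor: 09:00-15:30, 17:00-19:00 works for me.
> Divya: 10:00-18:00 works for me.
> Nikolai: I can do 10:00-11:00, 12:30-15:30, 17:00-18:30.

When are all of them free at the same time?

Dana ∩ Pablo: 10:00-12:30, 13:30-18:00.
Dana ∩ Pablo ∩ Viktor: 10:00-12:30, 13:30-15:30, 17:00-18:00.
Dana ∩ Pablo ∩ Viktor ∩ Divya: 10:00-12:30, 13:30-15:30, 17:00-18:00.
Dana ∩ Pablo ∩ Viktor ∩ Divya ∩ Nikolai: 10:00-11:00, 13:30-15:30, 17:00-18:00.

10:00-11:00, 13:30-15:30, 17:00-18:00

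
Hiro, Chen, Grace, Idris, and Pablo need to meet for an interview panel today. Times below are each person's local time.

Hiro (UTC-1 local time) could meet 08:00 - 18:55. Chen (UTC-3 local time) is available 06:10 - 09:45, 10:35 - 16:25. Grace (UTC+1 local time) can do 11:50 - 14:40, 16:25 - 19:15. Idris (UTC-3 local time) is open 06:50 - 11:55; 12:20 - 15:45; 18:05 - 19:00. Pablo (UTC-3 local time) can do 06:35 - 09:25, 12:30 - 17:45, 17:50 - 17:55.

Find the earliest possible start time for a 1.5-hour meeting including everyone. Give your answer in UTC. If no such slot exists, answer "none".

Hiro in UTC: 09:00-19:55 (add 1h to convert from UTC-1).
Chen in UTC: 09:10-12:45, 13:35-19:25 (add 3h to convert from UTC-3).
Grace in UTC: 10:50-13:40, 15:25-18:15 (subtract 1h to convert from UTC+1).
Idris in UTC: 09:50-14:55, 15:20-18:45, 21:05-22:00 (add 3h to convert from UTC-3).
Pablo in UTC: 09:35-12:25, 15:30-20:45, 20:50-20:55 (add 3h to convert from UTC-3).
Hiro ∩ Chen: 09:10-12:45, 13:35-19:25.
Hiro ∩ Chen ∩ Grace: 10:50-12:45, 13:35-13:40, 15:25-18:15.
Hiro ∩ Chen ∩ Grace ∩ Idris: 10:50-12:45, 13:35-13:40, 15:25-18:15.
Hiro ∩ Chen ∩ Grace ∩ Idris ∩ Pablo: 10:50-12:25, 15:30-18:15.
Those are the intersection windows.
The first common window of at least 90 minutes is 10:50-12:25, so the earliest start is 10:50.

10:50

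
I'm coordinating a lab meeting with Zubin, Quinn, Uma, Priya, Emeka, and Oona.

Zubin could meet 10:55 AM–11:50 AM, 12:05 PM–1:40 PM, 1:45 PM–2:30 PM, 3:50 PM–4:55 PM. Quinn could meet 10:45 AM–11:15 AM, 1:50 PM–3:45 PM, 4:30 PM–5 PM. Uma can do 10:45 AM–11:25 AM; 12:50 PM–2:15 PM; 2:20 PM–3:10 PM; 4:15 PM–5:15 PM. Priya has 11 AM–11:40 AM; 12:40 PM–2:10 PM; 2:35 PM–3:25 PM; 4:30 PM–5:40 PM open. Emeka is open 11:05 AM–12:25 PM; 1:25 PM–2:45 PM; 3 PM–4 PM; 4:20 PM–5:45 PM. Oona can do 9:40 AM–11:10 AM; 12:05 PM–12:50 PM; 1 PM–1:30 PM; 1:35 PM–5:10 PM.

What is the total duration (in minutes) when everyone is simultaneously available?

50

Zubin ∩ Quinn: 10:55-11:15, 13:50-14:30, 16:30-16:55.
Zubin ∩ Quinn ∩ Uma: 10:55-11:15, 13:50-14:15, 14:20-14:30, 16:30-16:55.
Zubin ∩ Quinn ∩ Uma ∩ Priya: 11:00-11:15, 13:50-14:10, 16:30-16:55.
Zubin ∩ Quinn ∩ Uma ∩ Priya ∩ Emeka: 11:05-11:15, 13:50-14:10, 16:30-16:55.
Zubin ∩ Quinn ∩ Uma ∩ Priya ∩ Emeka ∩ Oona: 11:05-11:10, 13:50-14:10, 16:30-16:55.
Summing the common windows: 5 + 20 + 25 = 50 minutes.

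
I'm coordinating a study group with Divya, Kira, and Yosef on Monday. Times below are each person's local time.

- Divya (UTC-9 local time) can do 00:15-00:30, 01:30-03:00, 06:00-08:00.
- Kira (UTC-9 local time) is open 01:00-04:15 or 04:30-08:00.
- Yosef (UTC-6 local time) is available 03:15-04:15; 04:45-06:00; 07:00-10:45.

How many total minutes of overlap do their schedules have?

180

Divya in UTC: 09:15-09:30, 10:30-12:00, 15:00-17:00 (add 9h to convert from UTC-9).
Kira in UTC: 10:00-13:15, 13:30-17:00 (add 9h to convert from UTC-9).
Yosef in UTC: 09:15-10:15, 10:45-12:00, 13:00-16:45 (add 6h to convert from UTC-6).
Divya ∩ Kira: 10:30-12:00, 15:00-17:00.
Divya ∩ Kira ∩ Yosef: 10:45-12:00, 15:00-16:45.
Summing the common windows: 75 + 105 = 180 minutes.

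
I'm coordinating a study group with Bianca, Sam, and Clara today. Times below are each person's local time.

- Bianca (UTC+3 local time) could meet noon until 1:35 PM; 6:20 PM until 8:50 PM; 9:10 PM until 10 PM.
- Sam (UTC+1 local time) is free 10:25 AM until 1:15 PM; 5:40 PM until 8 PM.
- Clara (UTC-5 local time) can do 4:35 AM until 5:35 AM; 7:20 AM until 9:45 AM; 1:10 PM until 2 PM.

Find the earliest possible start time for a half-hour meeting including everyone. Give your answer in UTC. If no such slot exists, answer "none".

Bianca in UTC: 09:00-10:35, 15:20-17:50, 18:10-19:00 (subtract 3h to convert from UTC+3).
Sam in UTC: 09:25-12:15, 16:40-19:00 (subtract 1h to convert from UTC+1).
Clara in UTC: 09:35-10:35, 12:20-14:45, 18:10-19:00 (add 5h to convert from UTC-5).
Bianca ∩ Sam: 09:25-10:35, 16:40-17:50, 18:10-19:00.
Bianca ∩ Sam ∩ Clara: 09:35-10:35, 18:10-19:00.
Those are the intersection windows.
The first common window of at least 30 minutes is 09:35-10:35, so the earliest start is 09:35.

09:35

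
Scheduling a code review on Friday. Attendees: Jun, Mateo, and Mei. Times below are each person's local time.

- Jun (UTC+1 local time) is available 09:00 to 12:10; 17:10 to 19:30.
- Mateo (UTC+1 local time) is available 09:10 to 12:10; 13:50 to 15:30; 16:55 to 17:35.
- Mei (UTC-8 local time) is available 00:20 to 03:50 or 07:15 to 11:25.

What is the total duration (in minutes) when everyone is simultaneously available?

Jun in UTC: 08:00-11:10, 16:10-18:30 (subtract 1h to convert from UTC+1).
Mateo in UTC: 08:10-11:10, 12:50-14:30, 15:55-16:35 (subtract 1h to convert from UTC+1).
Mei in UTC: 08:20-11:50, 15:15-19:25 (add 8h to convert from UTC-8).
Jun ∩ Mateo: 08:10-11:10, 16:10-16:35.
Jun ∩ Mateo ∩ Mei: 08:20-11:10, 16:10-16:35.
Summing the common windows: 170 + 25 = 195 minutes.

195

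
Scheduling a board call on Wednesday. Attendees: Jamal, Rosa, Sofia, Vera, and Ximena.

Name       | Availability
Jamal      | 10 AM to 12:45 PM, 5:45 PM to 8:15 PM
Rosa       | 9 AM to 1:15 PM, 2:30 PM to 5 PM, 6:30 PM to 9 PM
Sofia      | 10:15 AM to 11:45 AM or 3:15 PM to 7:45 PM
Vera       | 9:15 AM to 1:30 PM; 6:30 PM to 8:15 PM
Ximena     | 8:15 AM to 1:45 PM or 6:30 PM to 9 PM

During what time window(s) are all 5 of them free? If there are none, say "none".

10:15-11:45, 18:30-19:45

Jamal ∩ Rosa: 10:00-12:45, 18:30-20:15.
Jamal ∩ Rosa ∩ Sofia: 10:15-11:45, 18:30-19:45.
Jamal ∩ Rosa ∩ Sofia ∩ Vera: 10:15-11:45, 18:30-19:45.
Jamal ∩ Rosa ∩ Sofia ∩ Vera ∩ Ximena: 10:15-11:45, 18:30-19:45.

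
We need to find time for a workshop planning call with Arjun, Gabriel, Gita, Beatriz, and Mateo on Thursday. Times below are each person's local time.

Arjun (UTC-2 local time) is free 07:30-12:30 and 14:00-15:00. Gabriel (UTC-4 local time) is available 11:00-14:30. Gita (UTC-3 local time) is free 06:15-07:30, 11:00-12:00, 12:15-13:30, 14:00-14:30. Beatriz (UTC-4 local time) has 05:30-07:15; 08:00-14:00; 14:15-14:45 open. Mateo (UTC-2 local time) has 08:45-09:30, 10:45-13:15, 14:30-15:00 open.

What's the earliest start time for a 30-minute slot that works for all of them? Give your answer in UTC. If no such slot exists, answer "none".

none

Arjun in UTC: 09:30-14:30, 16:00-17:00 (add 2h to convert from UTC-2).
Gabriel in UTC: 15:00-18:30 (add 4h to convert from UTC-4).
Gita in UTC: 09:15-10:30, 14:00-15:00, 15:15-16:30, 17:00-17:30 (add 3h to convert from UTC-3).
Beatriz in UTC: 09:30-11:15, 12:00-18:00, 18:15-18:45 (add 4h to convert from UTC-4).
Mateo in UTC: 10:45-11:30, 12:45-15:15, 16:30-17:00 (add 2h to convert from UTC-2).
Arjun ∩ Gabriel: 16:00-17:00.
Arjun ∩ Gabriel ∩ Gita: 16:00-16:30.
Arjun ∩ Gabriel ∩ Gita ∩ Beatriz: 16:00-16:30.
Arjun ∩ Gabriel ∩ Gita ∩ Beatriz ∩ Mateo: ∅.
There is no time when everyone is free.
No common window is at least 30 minutes long.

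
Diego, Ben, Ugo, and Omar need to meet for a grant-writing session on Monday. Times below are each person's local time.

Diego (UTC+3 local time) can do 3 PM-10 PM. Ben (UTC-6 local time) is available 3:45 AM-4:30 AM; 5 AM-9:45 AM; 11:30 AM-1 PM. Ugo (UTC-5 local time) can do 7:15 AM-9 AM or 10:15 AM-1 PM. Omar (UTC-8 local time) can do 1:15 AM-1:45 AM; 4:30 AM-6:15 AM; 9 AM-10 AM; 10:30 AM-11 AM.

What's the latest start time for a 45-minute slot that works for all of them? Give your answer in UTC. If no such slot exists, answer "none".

Diego in UTC: 12:00-19:00 (subtract 3h to convert from UTC+3).
Ben in UTC: 09:45-10:30, 11:00-15:45, 17:30-19:00 (add 6h to convert from UTC-6).
Ugo in UTC: 12:15-14:00, 15:15-18:00 (add 5h to convert from UTC-5).
Omar in UTC: 09:15-09:45, 12:30-14:15, 17:00-18:00, 18:30-19:00 (add 8h to convert from UTC-8).
Diego ∩ Ben: 12:00-15:45, 17:30-19:00.
Diego ∩ Ben ∩ Ugo: 12:15-14:00, 15:15-15:45, 17:30-18:00.
Diego ∩ Ben ∩ Ugo ∩ Omar: 12:30-14:00, 17:30-18:00.
The last common window of at least 45 minutes is 12:30-14:00; a 45-minute meeting can start as late as 13:15 and still end by 14:00.

13:15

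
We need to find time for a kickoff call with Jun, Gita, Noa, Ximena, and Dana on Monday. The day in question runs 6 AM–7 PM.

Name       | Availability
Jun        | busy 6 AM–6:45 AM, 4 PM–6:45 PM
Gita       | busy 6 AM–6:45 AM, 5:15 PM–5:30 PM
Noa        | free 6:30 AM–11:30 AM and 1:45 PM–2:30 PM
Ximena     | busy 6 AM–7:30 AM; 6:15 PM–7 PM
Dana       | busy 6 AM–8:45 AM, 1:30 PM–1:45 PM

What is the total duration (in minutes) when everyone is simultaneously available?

210

Jun free: 06:45-16:00, 18:45-19:00 (invert busy blocks within the working day).
Gita free: 06:45-17:15, 17:30-19:00 (invert busy blocks within the working day).
Noa free: 06:30-11:30, 13:45-14:30.
Ximena free: 07:30-18:15 (invert busy blocks within the working day).
Dana free: 08:45-13:30, 13:45-19:00 (invert busy blocks within the working day).
Jun ∩ Gita: 06:45-16:00, 18:45-19:00.
Jun ∩ Gita ∩ Noa: 06:45-11:30, 13:45-14:30.
Jun ∩ Gita ∩ Noa ∩ Ximena: 07:30-11:30, 13:45-14:30.
Jun ∩ Gita ∩ Noa ∩ Ximena ∩ Dana: 08:45-11:30, 13:45-14:30.
Summing the common windows: 165 + 45 = 210 minutes.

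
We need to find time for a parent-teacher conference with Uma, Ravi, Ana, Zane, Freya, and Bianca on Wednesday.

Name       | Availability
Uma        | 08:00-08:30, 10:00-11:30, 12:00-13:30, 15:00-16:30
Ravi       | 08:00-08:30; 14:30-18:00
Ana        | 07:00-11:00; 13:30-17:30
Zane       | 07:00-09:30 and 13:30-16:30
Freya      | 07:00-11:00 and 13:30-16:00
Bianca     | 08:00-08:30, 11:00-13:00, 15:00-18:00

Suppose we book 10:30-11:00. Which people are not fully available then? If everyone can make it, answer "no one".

Uma: free for 10:30-11:00. Ravi: not fully free for 10:30-11:00. Ana: free for 10:30-11:00. Zane: not fully free for 10:30-11:00. Freya: free for 10:30-11:00. Bianca: not fully free for 10:30-11:00.

Bianca, Ravi, Zane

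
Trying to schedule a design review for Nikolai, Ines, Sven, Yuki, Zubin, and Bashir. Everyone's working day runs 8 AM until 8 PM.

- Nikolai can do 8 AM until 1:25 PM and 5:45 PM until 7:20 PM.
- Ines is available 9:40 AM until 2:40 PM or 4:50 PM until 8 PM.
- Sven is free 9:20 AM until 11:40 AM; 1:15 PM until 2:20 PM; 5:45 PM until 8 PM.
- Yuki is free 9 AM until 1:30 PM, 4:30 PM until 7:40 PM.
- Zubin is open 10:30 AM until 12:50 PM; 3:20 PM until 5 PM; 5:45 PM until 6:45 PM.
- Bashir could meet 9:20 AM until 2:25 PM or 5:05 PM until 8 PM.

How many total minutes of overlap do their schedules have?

Nikolai ∩ Ines: 09:40-13:25, 17:45-19:20.
Nikolai ∩ Ines ∩ Sven: 09:40-11:40, 13:15-13:25, 17:45-19:20.
Nikolai ∩ Ines ∩ Sven ∩ Yuki: 09:40-11:40, 13:15-13:25, 17:45-19:20.
Nikolai ∩ Ines ∩ Sven ∩ Yuki ∩ Zubin: 10:30-11:40, 17:45-18:45.
Nikolai ∩ Ines ∩ Sven ∩ Yuki ∩ Zubin ∩ Bashir: 10:30-11:40, 17:45-18:45.
Summing the common windows: 70 + 60 = 130 minutes.

130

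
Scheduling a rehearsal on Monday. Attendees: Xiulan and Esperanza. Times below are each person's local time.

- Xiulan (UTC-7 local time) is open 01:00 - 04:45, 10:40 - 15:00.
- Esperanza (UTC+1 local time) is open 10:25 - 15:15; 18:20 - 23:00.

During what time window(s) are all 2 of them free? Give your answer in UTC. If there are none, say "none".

09:25-11:45, 17:40-22:00

Xiulan in UTC: 08:00-11:45, 17:40-22:00 (add 7h to convert from UTC-7).
Esperanza in UTC: 09:25-14:15, 17:20-22:00 (subtract 1h to convert from UTC+1).
Xiulan ∩ Esperanza: 09:25-11:45, 17:40-22:00.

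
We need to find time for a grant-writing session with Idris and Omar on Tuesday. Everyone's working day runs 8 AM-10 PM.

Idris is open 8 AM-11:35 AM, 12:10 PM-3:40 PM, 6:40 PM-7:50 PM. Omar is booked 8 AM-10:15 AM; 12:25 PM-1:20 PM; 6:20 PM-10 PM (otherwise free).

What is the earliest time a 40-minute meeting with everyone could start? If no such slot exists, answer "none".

10:15

Idris free: 08:00-11:35, 12:10-15:40, 18:40-19:50.
Omar free: 10:15-12:25, 13:20-18:20 (invert busy blocks within the working day).
Idris ∩ Omar: 10:15-11:35, 12:10-12:25, 13:20-15:40.
The first common window of at least 40 minutes is 10:15-11:35, so the earliest start is 10:15.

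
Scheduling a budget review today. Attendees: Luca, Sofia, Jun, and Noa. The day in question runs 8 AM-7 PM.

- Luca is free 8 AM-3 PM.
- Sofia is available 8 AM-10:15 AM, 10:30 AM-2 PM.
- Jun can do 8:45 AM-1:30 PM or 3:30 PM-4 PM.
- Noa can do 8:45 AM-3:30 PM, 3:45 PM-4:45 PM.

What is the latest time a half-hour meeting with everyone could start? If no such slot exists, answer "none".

Luca ∩ Sofia: 08:00-10:15, 10:30-14:00.
Luca ∩ Sofia ∩ Jun: 08:45-10:15, 10:30-13:30.
Luca ∩ Sofia ∩ Jun ∩ Noa: 08:45-10:15, 10:30-13:30.
The last common window of at least 30 minutes is 10:30-13:30; a 30-minute meeting can start as late as 13:00 and still end by 13:30.

13:00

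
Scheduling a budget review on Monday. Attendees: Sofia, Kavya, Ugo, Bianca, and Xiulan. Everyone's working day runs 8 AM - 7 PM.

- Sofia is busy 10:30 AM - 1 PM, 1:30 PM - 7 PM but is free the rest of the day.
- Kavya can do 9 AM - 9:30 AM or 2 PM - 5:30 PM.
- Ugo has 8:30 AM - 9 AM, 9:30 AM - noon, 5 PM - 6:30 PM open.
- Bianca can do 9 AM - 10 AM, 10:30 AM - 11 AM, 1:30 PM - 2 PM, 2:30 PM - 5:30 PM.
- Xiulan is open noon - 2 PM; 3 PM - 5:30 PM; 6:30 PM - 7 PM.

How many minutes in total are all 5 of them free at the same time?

Sofia free: 08:00-10:30, 13:00-13:30 (invert busy blocks within the working day).
Kavya free: 09:00-09:30, 14:00-17:30.
Ugo free: 08:30-09:00, 09:30-12:00, 17:00-18:30.
Bianca free: 09:00-10:00, 10:30-11:00, 13:30-14:00, 14:30-17:30.
Xiulan free: 12:00-14:00, 15:00-17:30, 18:30-19:00.
Sofia ∩ Kavya: 09:00-09:30.
Sofia ∩ Kavya ∩ Ugo: ∅.
Sofia ∩ Kavya ∩ Ugo ∩ Bianca: ∅.
Sofia ∩ Kavya ∩ Ugo ∩ Bianca ∩ Xiulan: ∅.
There is no time when everyone is free.
There is no common window, so the total is 0 minutes.

0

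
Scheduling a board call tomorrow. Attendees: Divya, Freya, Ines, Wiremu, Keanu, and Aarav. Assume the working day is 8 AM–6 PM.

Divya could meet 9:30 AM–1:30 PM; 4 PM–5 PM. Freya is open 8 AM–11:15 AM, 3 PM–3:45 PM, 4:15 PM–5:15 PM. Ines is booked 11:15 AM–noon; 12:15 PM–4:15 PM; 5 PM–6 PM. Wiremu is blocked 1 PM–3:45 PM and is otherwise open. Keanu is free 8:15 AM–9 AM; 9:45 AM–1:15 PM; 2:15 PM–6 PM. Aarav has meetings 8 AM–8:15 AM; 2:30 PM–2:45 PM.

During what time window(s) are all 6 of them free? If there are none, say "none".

09:45-11:15, 16:15-17:00

Divya free: 09:30-13:30, 16:00-17:00.
Freya free: 08:00-11:15, 15:00-15:45, 16:15-17:15.
Ines free: 08:00-11:15, 12:00-12:15, 16:15-17:00 (invert busy blocks within the working day).
Wiremu free: 08:00-13:00, 15:45-18:00 (invert busy blocks within the working day).
Keanu free: 08:15-09:00, 09:45-13:15, 14:15-18:00.
Aarav free: 08:15-14:30, 14:45-18:00 (invert busy blocks within the working day).
Divya ∩ Freya: 09:30-11:15, 16:15-17:00.
Divya ∩ Freya ∩ Ines: 09:30-11:15, 16:15-17:00.
Divya ∩ Freya ∩ Ines ∩ Wiremu: 09:30-11:15, 16:15-17:00.
Divya ∩ Freya ∩ Ines ∩ Wiremu ∩ Keanu: 09:45-11:15, 16:15-17:00.
Divya ∩ Freya ∩ Ines ∩ Wiremu ∩ Keanu ∩ Aarav: 09:45-11:15, 16:15-17:00.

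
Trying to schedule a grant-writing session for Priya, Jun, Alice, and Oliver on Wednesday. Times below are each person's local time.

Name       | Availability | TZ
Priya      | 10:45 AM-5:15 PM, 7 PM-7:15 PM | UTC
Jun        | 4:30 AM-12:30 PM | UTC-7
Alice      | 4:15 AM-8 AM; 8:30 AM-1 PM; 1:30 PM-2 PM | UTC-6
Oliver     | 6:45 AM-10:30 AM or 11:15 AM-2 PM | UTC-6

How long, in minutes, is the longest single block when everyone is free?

120

Priya in UTC: 10:45-17:15, 19:00-19:15.
Jun in UTC: 11:30-19:30 (add 7h to convert from UTC-7).
Alice in UTC: 10:15-14:00, 14:30-19:00, 19:30-20:00 (add 6h to convert from UTC-6).
Oliver in UTC: 12:45-16:30, 17:15-20:00 (add 6h to convert from UTC-6).
Priya ∩ Jun: 11:30-17:15, 19:00-19:15.
Priya ∩ Jun ∩ Alice: 11:30-14:00, 14:30-17:15.
Priya ∩ Jun ∩ Alice ∩ Oliver: 12:45-14:00, 14:30-16:30.
The longest is 14:30-16:30 at 120 minutes.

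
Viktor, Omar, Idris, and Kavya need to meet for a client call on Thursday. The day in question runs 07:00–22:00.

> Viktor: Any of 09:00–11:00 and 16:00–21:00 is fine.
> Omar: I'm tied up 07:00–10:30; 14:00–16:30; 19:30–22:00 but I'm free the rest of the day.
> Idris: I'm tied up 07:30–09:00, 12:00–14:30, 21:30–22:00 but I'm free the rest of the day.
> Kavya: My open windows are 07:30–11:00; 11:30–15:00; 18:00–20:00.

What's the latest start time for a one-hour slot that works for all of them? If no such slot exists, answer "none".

Viktor free: 09:00-11:00, 16:00-21:00.
Omar free: 10:30-14:00, 16:30-19:30 (invert busy blocks within the working day).
Idris free: 07:00-07:30, 09:00-12:00, 14:30-21:30 (invert busy blocks within the working day).
Kavya free: 07:30-11:00, 11:30-15:00, 18:00-20:00.
Viktor ∩ Omar: 10:30-11:00, 16:30-19:30.
Viktor ∩ Omar ∩ Idris: 10:30-11:00, 16:30-19:30.
Viktor ∩ Omar ∩ Idris ∩ Kavya: 10:30-11:00, 18:00-19:30.
The last common window of at least 60 minutes is 18:00-19:30; a 60-minute meeting can start as late as 18:30 and still end by 19:30.

18:30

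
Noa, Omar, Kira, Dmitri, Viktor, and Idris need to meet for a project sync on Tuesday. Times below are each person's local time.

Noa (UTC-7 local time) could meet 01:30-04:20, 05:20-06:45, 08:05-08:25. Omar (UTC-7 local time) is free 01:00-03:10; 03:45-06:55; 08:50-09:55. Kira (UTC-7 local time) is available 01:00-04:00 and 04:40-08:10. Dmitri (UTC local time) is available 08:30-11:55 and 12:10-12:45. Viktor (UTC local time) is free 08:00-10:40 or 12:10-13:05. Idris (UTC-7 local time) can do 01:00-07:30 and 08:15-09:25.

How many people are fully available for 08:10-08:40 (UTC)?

4

Noa in UTC: 08:30-11:20, 12:20-13:45, 15:05-15:25 (add 7h to convert from UTC-7).
Omar in UTC: 08:00-10:10, 10:45-13:55, 15:50-16:55 (add 7h to convert from UTC-7).
Kira in UTC: 08:00-11:00, 11:40-15:10 (add 7h to convert from UTC-7).
Dmitri in UTC: 08:30-11:55, 12:10-12:45.
Viktor in UTC: 08:00-10:40, 12:10-13:05.
Idris in UTC: 08:00-14:30, 15:15-16:25 (add 7h to convert from UTC-7).
Omar, Kira, Viktor, and Idris can make the full 08:10-08:40 slot — that's 4.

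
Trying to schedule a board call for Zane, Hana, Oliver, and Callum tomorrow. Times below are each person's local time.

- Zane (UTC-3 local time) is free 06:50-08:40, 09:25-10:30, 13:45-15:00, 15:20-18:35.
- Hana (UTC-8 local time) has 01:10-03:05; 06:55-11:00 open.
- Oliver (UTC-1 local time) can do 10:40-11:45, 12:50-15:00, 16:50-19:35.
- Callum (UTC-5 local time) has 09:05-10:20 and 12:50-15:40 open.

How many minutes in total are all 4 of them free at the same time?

Zane in UTC: 09:50-11:40, 12:25-13:30, 16:45-18:00, 18:20-21:35 (add 3h to convert from UTC-3).
Hana in UTC: 09:10-11:05, 14:55-19:00 (add 8h to convert from UTC-8).
Oliver in UTC: 11:40-12:45, 13:50-16:00, 17:50-20:35 (add 1h to convert from UTC-1).
Callum in UTC: 14:05-15:20, 17:50-20:40 (add 5h to convert from UTC-5).
Zane ∩ Hana: 09:50-11:05, 16:45-18:00, 18:20-19:00.
Zane ∩ Hana ∩ Oliver: 17:50-18:00, 18:20-19:00.
Zane ∩ Hana ∩ Oliver ∩ Callum: 17:50-18:00, 18:20-19:00.
Summing the common windows: 10 + 40 = 50 minutes.

50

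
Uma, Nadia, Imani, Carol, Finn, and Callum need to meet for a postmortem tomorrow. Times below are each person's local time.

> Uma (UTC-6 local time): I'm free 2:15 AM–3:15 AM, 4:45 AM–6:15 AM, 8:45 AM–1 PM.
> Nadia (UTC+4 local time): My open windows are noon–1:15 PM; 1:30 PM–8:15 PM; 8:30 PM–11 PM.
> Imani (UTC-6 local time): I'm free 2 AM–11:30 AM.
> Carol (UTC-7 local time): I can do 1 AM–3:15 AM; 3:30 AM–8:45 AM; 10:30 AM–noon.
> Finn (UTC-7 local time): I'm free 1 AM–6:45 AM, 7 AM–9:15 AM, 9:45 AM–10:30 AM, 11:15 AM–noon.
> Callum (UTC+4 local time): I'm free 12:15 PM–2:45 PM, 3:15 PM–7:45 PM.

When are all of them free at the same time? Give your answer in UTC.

Uma in UTC: 08:15-09:15, 10:45-12:15, 14:45-19:00 (add 6h to convert from UTC-6).
Nadia in UTC: 08:00-09:15, 09:30-16:15, 16:30-19:00 (subtract 4h to convert from UTC+4).
Imani in UTC: 08:00-17:30 (add 6h to convert from UTC-6).
Carol in UTC: 08:00-10:15, 10:30-15:45, 17:30-19:00 (add 7h to convert from UTC-7).
Finn in UTC: 08:00-13:45, 14:00-16:15, 16:45-17:30, 18:15-19:00 (add 7h to convert from UTC-7).
Callum in UTC: 08:15-10:45, 11:15-15:45 (subtract 4h to convert from UTC+4).
Uma ∩ Nadia: 08:15-09:15, 10:45-12:15, 14:45-16:15, 16:30-19:00.
Uma ∩ Nadia ∩ Imani: 08:15-09:15, 10:45-12:15, 14:45-16:15, 16:30-17:30.
Uma ∩ Nadia ∩ Imani ∩ Carol: 08:15-09:15, 10:45-12:15, 14:45-15:45.
Uma ∩ Nadia ∩ Imani ∩ Carol ∩ Finn: 08:15-09:15, 10:45-12:15, 14:45-15:45.
Uma ∩ Nadia ∩ Imani ∩ Carol ∩ Finn ∩ Callum: 08:15-09:15, 11:15-12:15, 14:45-15:45.

08:15-09:15, 11:15-12:15, 14:45-15:45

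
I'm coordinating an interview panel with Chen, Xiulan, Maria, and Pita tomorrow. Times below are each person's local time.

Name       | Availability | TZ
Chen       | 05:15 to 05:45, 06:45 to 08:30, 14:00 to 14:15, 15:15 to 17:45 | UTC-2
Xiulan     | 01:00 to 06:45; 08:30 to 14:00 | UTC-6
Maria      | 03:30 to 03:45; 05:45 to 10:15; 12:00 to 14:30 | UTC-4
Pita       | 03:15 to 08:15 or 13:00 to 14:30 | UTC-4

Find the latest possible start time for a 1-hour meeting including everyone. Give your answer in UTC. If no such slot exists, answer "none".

17:30

Chen in UTC: 07:15-07:45, 08:45-10:30, 16:00-16:15, 17:15-19:45 (add 2h to convert from UTC-2).
Xiulan in UTC: 07:00-12:45, 14:30-20:00 (add 6h to convert from UTC-6).
Maria in UTC: 07:30-07:45, 09:45-14:15, 16:00-18:30 (add 4h to convert from UTC-4).
Pita in UTC: 07:15-12:15, 17:00-18:30 (add 4h to convert from UTC-4).
Chen ∩ Xiulan: 07:15-07:45, 08:45-10:30, 16:00-16:15, 17:15-19:45.
Chen ∩ Xiulan ∩ Maria: 07:30-07:45, 09:45-10:30, 16:00-16:15, 17:15-18:30.
Chen ∩ Xiulan ∩ Maria ∩ Pita: 07:30-07:45, 09:45-10:30, 17:15-18:30.
Those are the intersection windows.
The last common window of at least 60 minutes is 17:15-18:30; a 60-minute meeting can start as late as 17:30 and still end by 18:30.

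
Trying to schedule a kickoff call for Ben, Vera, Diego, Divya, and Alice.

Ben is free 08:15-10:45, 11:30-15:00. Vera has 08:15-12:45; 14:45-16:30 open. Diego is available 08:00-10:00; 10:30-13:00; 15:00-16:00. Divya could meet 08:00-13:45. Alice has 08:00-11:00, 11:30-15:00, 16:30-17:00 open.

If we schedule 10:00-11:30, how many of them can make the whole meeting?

2

Vera and Divya can make the full 10:00-11:30 slot — that's 2.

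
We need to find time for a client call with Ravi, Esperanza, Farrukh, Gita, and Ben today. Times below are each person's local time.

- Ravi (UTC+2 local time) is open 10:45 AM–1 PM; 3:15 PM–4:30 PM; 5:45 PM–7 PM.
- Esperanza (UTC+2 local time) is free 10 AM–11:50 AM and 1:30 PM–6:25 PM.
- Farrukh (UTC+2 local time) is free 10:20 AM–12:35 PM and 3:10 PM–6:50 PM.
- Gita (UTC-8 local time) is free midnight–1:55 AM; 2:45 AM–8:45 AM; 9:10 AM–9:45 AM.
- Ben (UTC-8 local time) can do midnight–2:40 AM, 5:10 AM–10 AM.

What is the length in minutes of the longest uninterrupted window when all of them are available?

Ravi in UTC: 08:45-11:00, 13:15-14:30, 15:45-17:00 (subtract 2h to convert from UTC+2).
Esperanza in UTC: 08:00-09:50, 11:30-16:25 (subtract 2h to convert from UTC+2).
Farrukh in UTC: 08:20-10:35, 13:10-16:50 (subtract 2h to convert from UTC+2).
Gita in UTC: 08:00-09:55, 10:45-16:45, 17:10-17:45 (add 8h to convert from UTC-8).
Ben in UTC: 08:00-10:40, 13:10-18:00 (add 8h to convert from UTC-8).
Ravi ∩ Esperanza: 08:45-09:50, 13:15-14:30, 15:45-16:25.
Ravi ∩ Esperanza ∩ Farrukh: 08:45-09:50, 13:15-14:30, 15:45-16:25.
Ravi ∩ Esperanza ∩ Farrukh ∩ Gita: 08:45-09:50, 13:15-14:30, 15:45-16:25.
Ravi ∩ Esperanza ∩ Farrukh ∩ Gita ∩ Ben: 08:45-09:50, 13:15-14:30, 15:45-16:25.
So the common availability across everyone is 08:45-09:50, 13:15-14:30, 15:45-16:25.
The longest is 13:15-14:30 at 75 minutes.

75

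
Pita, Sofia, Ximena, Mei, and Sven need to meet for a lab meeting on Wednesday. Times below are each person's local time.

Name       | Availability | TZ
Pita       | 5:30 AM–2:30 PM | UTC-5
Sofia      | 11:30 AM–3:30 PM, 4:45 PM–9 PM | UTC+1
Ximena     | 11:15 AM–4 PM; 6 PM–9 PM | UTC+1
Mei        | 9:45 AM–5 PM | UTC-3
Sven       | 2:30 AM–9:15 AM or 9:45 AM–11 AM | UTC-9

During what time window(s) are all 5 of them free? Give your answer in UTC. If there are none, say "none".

12:45-14:30, 17:00-18:15, 18:45-19:30

Pita in UTC: 10:30-19:30 (add 5h to convert from UTC-5).
Sofia in UTC: 10:30-14:30, 15:45-20:00 (subtract 1h to convert from UTC+1).
Ximena in UTC: 10:15-15:00, 17:00-20:00 (subtract 1h to convert from UTC+1).
Mei in UTC: 12:45-20:00 (add 3h to convert from UTC-3).
Sven in UTC: 11:30-18:15, 18:45-20:00 (add 9h to convert from UTC-9).
Pita ∩ Sofia: 10:30-14:30, 15:45-19:30.
Pita ∩ Sofia ∩ Ximena: 10:30-14:30, 17:00-19:30.
Pita ∩ Sofia ∩ Ximena ∩ Mei: 12:45-14:30, 17:00-19:30.
Pita ∩ Sofia ∩ Ximena ∩ Mei ∩ Sven: 12:45-14:30, 17:00-18:15, 18:45-19:30.
So the common availability across everyone is 12:45-14:30, 17:00-18:15, 18:45-19:30.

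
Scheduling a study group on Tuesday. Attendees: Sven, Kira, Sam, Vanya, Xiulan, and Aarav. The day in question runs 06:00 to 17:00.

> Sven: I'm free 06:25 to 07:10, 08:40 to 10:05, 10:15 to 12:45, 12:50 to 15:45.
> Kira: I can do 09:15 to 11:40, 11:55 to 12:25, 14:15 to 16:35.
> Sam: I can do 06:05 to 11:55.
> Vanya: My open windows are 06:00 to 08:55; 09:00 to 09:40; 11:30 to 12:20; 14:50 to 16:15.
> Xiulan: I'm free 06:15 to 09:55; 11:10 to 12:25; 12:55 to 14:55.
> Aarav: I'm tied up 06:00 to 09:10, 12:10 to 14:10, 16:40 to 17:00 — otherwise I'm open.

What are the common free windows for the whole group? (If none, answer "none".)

09:15-09:40, 11:30-11:40

Sven free: 06:25-07:10, 08:40-10:05, 10:15-12:45, 12:50-15:45.
Kira free: 09:15-11:40, 11:55-12:25, 14:15-16:35.
Sam free: 06:05-11:55.
Vanya free: 06:00-08:55, 09:00-09:40, 11:30-12:20, 14:50-16:15.
Xiulan free: 06:15-09:55, 11:10-12:25, 12:55-14:55.
Aarav free: 09:10-12:10, 14:10-16:40 (invert busy blocks within the working day).
Sven ∩ Kira: 09:15-10:05, 10:15-11:40, 11:55-12:25, 14:15-15:45.
Sven ∩ Kira ∩ Sam: 09:15-10:05, 10:15-11:40.
Sven ∩ Kira ∩ Sam ∩ Vanya: 09:15-09:40, 11:30-11:40.
Sven ∩ Kira ∩ Sam ∩ Vanya ∩ Xiulan: 09:15-09:40, 11:30-11:40.
Sven ∩ Kira ∩ Sam ∩ Vanya ∩ Xiulan ∩ Aarav: 09:15-09:40, 11:30-11:40.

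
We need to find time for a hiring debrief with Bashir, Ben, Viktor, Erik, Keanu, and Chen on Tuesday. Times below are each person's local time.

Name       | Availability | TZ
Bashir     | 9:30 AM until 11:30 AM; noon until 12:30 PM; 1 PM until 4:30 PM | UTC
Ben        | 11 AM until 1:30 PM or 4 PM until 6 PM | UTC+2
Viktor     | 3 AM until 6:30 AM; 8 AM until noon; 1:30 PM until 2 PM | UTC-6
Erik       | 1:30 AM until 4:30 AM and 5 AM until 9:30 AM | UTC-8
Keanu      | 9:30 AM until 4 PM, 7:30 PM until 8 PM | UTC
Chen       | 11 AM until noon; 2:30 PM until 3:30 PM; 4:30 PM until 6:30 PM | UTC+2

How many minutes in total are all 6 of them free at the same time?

120

Bashir in UTC: 09:30-11:30, 12:00-12:30, 13:00-16:30.
Ben in UTC: 09:00-11:30, 14:00-16:00 (subtract 2h to convert from UTC+2).
Viktor in UTC: 09:00-12:30, 14:00-18:00, 19:30-20:00 (add 6h to convert from UTC-6).
Erik in UTC: 09:30-12:30, 13:00-17:30 (add 8h to convert from UTC-8).
Keanu in UTC: 09:30-16:00, 19:30-20:00.
Chen in UTC: 09:00-10:00, 12:30-13:30, 14:30-16:30 (subtract 2h to convert from UTC+2).
Bashir ∩ Ben: 09:30-11:30, 14:00-16:00.
Bashir ∩ Ben ∩ Viktor: 09:30-11:30, 14:00-16:00.
Bashir ∩ Ben ∩ Viktor ∩ Erik: 09:30-11:30, 14:00-16:00.
Bashir ∩ Ben ∩ Viktor ∩ Erik ∩ Keanu: 09:30-11:30, 14:00-16:00.
Bashir ∩ Ben ∩ Viktor ∩ Erik ∩ Keanu ∩ Chen: 09:30-10:00, 14:30-16:00.
So the common availability across everyone is 09:30-10:00, 14:30-16:00.
Summing the common windows: 30 + 90 = 120 minutes.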